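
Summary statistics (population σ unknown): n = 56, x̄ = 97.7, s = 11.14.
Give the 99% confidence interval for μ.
(93.73, 101.67)

t-interval (σ unknown):
df = n - 1 = 55
t* = 2.668 for 99% confidence

Margin of error = t* · s/√n = 2.668 · 11.14/√56 = 3.97

CI: (93.73, 101.67)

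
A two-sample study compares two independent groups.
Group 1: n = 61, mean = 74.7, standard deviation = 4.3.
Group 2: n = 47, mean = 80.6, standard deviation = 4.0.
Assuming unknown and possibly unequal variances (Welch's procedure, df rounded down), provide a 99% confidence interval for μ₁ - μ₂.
(-8.01, -3.79)

Difference: x̄₁ - x̄₂ = -5.90
SE = √(s₁²/n₁ + s₂²/n₂) = √(4.3²/61 + 4.0²/47) = 0.8022
df = 102.24 → 102 (Welch–Satterthwaite, rounded down)
t* = 2.625

CI: -5.90 ± 2.625 · 0.8022 = -5.90 ± 2.11 = (-8.01, -3.79)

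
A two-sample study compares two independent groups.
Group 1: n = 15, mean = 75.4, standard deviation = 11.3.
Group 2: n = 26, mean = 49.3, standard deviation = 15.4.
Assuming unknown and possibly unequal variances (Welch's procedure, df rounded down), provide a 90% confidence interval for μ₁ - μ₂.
(19.01, 33.19)

Difference: x̄₁ - x̄₂ = 26.10
SE = √(s₁²/n₁ + s₂²/n₂) = √(11.3²/15 + 15.4²/26) = 4.1993
df = 36.57 → 36 (Welch–Satterthwaite, rounded down)
t* = 1.688

CI: 26.10 ± 1.688 · 4.1993 = 26.10 ± 7.09 = (19.01, 33.19)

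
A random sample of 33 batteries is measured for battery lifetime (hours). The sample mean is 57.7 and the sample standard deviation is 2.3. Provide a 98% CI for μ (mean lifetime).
(56.72, 58.68)

t-interval (σ unknown):
df = n - 1 = 32
t* = 2.449 for 98% confidence

Margin of error = t* · s/√n = 2.449 · 2.3/√33 = 0.98

CI: (56.72, 58.68)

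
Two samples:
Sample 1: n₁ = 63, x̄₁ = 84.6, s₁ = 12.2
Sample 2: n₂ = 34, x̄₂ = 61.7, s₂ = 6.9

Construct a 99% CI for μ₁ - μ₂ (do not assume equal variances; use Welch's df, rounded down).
(17.80, 28.00)

Difference: x̄₁ - x̄₂ = 22.90
SE = √(s₁²/n₁ + s₂²/n₂) = √(12.2²/63 + 6.9²/34) = 1.9398
df = 94.74 → 94 (Welch–Satterthwaite, rounded down)
t* = 2.629

CI: 22.90 ± 2.629 · 1.9398 = 22.90 ± 5.10 = (17.80, 28.00)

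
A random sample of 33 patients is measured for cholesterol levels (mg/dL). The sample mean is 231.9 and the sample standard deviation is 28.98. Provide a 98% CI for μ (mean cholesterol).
(219.55, 244.25)

t-interval (σ unknown):
df = n - 1 = 32
t* = 2.449 for 98% confidence

Margin of error = t* · s/√n = 2.449 · 28.98/√33 = 12.35

CI: (219.55, 244.25)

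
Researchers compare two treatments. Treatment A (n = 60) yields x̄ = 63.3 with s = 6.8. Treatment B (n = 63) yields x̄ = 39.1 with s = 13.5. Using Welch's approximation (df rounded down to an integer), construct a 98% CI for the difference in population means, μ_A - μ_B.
(19.67, 28.73)

Difference: x̄₁ - x̄₂ = 24.20
SE = √(s₁²/n₁ + s₂²/n₂) = √(6.8²/60 + 13.5²/63) = 1.9140
df = 92.53 → 92 (Welch–Satterthwaite, rounded down)
t* = 2.368

CI: 24.20 ± 2.368 · 1.9140 = 24.20 ± 4.53 = (19.67, 28.73)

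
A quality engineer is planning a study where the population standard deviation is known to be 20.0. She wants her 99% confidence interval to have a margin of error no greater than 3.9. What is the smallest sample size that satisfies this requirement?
n ≥ 175

For margin E ≤ 3.9:
n ≥ (z* · σ / E)²
n ≥ (2.576 · 20.0 / 3.9)²
n ≥ 174.51

Minimum n = 175 (rounding up)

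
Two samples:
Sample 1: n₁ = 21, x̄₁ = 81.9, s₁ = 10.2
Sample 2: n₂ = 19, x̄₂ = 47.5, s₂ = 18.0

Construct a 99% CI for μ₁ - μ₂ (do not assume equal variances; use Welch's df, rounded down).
(21.40, 47.40)

Difference: x̄₁ - x̄₂ = 34.40
SE = √(s₁²/n₁ + s₂²/n₂) = √(10.2²/21 + 18.0²/19) = 4.6912
df = 27.86 → 27 (Welch–Satterthwaite, rounded down)
t* = 2.771

CI: 34.40 ± 2.771 · 4.6912 = 34.40 ± 13.00 = (21.40, 47.40)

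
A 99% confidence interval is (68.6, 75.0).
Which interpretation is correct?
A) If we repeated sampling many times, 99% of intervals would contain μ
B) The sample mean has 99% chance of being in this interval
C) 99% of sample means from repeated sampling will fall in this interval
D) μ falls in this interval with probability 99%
A

A) Correct — this is the frequentist long-run coverage interpretation.
B) Wrong — x̄ is observed and sits in the interval by construction.
C) Wrong — coverage applies to intervals containing μ, not to future x̄ values.
D) Wrong — μ is fixed; the randomness lives in the interval, not in μ.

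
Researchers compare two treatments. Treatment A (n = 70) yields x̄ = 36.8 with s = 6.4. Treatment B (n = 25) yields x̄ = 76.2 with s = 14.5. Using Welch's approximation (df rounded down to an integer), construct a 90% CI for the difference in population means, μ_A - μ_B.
(-44.51, -34.29)

Difference: x̄₁ - x̄₂ = -39.40
SE = √(s₁²/n₁ + s₂²/n₂) = √(6.4²/70 + 14.5²/25) = 2.9992
df = 27.41 → 27 (Welch–Satterthwaite, rounded down)
t* = 1.703

CI: -39.40 ± 1.703 · 2.9992 = -39.40 ± 5.11 = (-44.51, -34.29)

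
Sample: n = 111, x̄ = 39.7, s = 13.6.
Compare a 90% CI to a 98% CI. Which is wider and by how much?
98% CI is wider by 1.82

df = 110
90% CI: t* = 1.659, (37.56, 41.84), width = 2 · t* · s/√n = 4.28
98% CI: t* = 2.361, (36.65, 42.75), width = 2 · t* · s/√n = 6.10

The 98% CI is wider by 6.10 - 4.28 = 1.82.
Higher confidence requires a wider interval.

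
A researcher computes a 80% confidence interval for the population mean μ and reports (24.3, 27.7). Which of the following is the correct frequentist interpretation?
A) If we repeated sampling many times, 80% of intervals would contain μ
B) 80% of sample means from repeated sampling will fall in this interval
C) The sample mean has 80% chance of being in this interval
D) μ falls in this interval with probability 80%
A

A) Correct — this is the frequentist long-run coverage interpretation.
B) Wrong — coverage applies to intervals containing μ, not to future x̄ values.
C) Wrong — x̄ is observed and sits in the interval by construction.
D) Wrong — μ is fixed; the randomness lives in the interval, not in μ.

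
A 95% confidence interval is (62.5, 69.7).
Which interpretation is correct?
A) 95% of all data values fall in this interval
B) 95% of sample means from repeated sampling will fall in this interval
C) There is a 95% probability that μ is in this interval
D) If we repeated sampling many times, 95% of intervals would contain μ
D

A) Wrong — a CI is about the parameter μ, not individual data values.
B) Wrong — coverage applies to intervals containing μ, not to future x̄ values.
C) Wrong — μ is fixed; the randomness lives in the interval, not in μ.
D) Correct — this is the frequentist long-run coverage interpretation.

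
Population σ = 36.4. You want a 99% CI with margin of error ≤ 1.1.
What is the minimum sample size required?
n ≥ 7267

For margin E ≤ 1.1:
n ≥ (z* · σ / E)²
n ≥ (2.576 · 36.4 / 1.1)²
n ≥ 7266.23

Minimum n = 7267 (rounding up)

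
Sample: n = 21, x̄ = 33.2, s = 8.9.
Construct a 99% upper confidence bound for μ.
μ ≤ 38.11

Upper bound (one-sided):
t* = 2.528 (one-sided for 99%)
Upper bound = x̄ + t* · s/√n = 33.2 + 2.528 · 8.9/√21 = 38.11

We are 99% confident that μ ≤ 38.11.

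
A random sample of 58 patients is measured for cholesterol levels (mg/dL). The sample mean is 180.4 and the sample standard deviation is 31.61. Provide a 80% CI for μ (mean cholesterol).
(175.02, 185.78)

t-interval (σ unknown):
df = n - 1 = 57
t* = 1.297 for 80% confidence

Margin of error = t* · s/√n = 1.297 · 31.61/√58 = 5.38

CI: (175.02, 185.78)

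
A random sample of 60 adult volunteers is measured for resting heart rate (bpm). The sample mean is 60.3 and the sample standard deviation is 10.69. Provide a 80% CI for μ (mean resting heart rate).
(58.51, 62.09)

t-interval (σ unknown):
df = n - 1 = 59
t* = 1.296 for 80% confidence

Margin of error = t* · s/√n = 1.296 · 10.69/√60 = 1.79

CI: (58.51, 62.09)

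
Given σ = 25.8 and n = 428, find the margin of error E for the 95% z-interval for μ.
Margin of error = 2.44

Margin of error = z* · σ/√n
= 1.960 · 25.8/√428
= 1.960 · 25.8/20.6882
= 2.44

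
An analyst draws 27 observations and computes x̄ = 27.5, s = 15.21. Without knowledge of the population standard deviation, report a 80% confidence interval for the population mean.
(23.65, 31.35)

t-interval (σ unknown):
df = n - 1 = 26
t* = 1.315 for 80% confidence

Margin of error = t* · s/√n = 1.315 · 15.21/√27 = 3.85

CI: (23.65, 31.35)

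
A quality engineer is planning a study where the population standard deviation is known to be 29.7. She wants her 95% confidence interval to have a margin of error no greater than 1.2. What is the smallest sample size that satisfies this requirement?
n ≥ 2354

For margin E ≤ 1.2:
n ≥ (z* · σ / E)²
n ≥ (1.960 · 29.7 / 1.2)²
n ≥ 2353.22

Minimum n = 2354 (rounding up)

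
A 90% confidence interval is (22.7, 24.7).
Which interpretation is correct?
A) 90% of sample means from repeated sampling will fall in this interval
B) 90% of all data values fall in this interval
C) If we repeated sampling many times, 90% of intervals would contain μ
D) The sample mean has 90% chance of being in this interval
C

A) Wrong — coverage applies to intervals containing μ, not to future x̄ values.
B) Wrong — a CI is about the parameter μ, not individual data values.
C) Correct — this is the frequentist long-run coverage interpretation.
D) Wrong — x̄ is observed and sits in the interval by construction.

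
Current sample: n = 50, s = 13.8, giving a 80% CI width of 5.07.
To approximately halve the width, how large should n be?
n ≈ 200

CI width ∝ 1/√n
To reduce width by factor 2, need √n to grow by 2 → need 2² = 4 times as many samples.

Current: n = 50, width = 5.07
New: n = 200, width ≈ 2.51

Width reduced by factor of 5.07/2.51 = 2.02.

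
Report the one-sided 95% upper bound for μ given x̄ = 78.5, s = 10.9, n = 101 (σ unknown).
μ ≤ 80.30

Upper bound (one-sided):
t* = 1.660 (one-sided for 95%)
Upper bound = x̄ + t* · s/√n = 78.5 + 1.660 · 10.9/√101 = 80.30

We are 95% confident that μ ≤ 80.30.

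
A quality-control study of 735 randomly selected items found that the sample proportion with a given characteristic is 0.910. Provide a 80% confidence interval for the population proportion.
(0.896, 0.924)

Proportion CI:
SE = √(p̂(1-p̂)/n) = √(0.910 · 0.090 / 735) = 0.01056

z* = 1.282
Margin = z* · SE = 1.282 · 0.01056 = 0.0135

CI: 0.910 ± 0.0135 = (0.896, 0.924)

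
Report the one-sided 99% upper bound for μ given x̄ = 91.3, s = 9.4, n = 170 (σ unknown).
μ ≤ 92.99

Upper bound (one-sided):
t* = 2.349 (one-sided for 99%)
Upper bound = x̄ + t* · s/√n = 91.3 + 2.349 · 9.4/√170 = 92.99

We are 99% confident that μ ≤ 92.99.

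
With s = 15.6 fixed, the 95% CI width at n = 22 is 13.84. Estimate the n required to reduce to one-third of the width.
n ≈ 198

CI width ∝ 1/√n
To reduce width by factor 3, need √n to grow by 3 → need 3² = 9 times as many samples.

Current: n = 22, width = 13.84
New: n = 198, width ≈ 4.37

Width reduced by factor of 13.84/4.37 = 3.17.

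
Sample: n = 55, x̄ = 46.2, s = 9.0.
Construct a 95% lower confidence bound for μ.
μ ≥ 44.17

Lower bound (one-sided):
t* = 1.674 (one-sided for 95%)
Lower bound = x̄ - t* · s/√n = 46.2 - 1.674 · 9.0/√55 = 44.17

We are 95% confident that μ ≥ 44.17.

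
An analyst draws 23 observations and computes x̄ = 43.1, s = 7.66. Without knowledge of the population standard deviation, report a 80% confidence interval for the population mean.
(40.99, 45.21)

t-interval (σ unknown):
df = n - 1 = 22
t* = 1.321 for 80% confidence

Margin of error = t* · s/√n = 1.321 · 7.66/√23 = 2.11

CI: (40.99, 45.21)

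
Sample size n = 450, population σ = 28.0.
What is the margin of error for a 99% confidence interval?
Margin of error = 3.40

Margin of error = z* · σ/√n
= 2.576 · 28.0/√450
= 2.576 · 28.0/21.2132
= 3.40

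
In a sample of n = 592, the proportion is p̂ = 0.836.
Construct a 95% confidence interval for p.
(0.806, 0.866)

Proportion CI:
SE = √(p̂(1-p̂)/n) = √(0.836 · 0.164 / 592) = 0.01522

z* = 1.960
Margin = z* · SE = 1.960 · 0.01522 = 0.0298

CI: 0.836 ± 0.0298 = (0.806, 0.866)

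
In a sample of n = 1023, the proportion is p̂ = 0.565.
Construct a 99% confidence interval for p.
(0.525, 0.605)

Proportion CI:
SE = √(p̂(1-p̂)/n) = √(0.565 · 0.435 / 1023) = 0.01550

z* = 2.576
Margin = z* · SE = 2.576 · 0.01550 = 0.0399

CI: 0.565 ± 0.0399 = (0.525, 0.605)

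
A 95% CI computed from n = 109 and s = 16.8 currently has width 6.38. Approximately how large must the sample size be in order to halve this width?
n ≈ 436

CI width ∝ 1/√n
To reduce width by factor 2, need √n to grow by 2 → need 2² = 4 times as many samples.

Current: n = 109, width = 6.38
New: n = 436, width ≈ 3.16

Width reduced by factor of 6.38/3.16 = 2.02.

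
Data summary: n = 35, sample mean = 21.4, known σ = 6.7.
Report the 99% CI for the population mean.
(18.48, 24.32)

z-interval (σ known):
z* = 2.576 for 99% confidence

Margin of error = z* · σ/√n = 2.576 · 6.7/√35 = 2.92

CI: (21.4 - 2.92, 21.4 + 2.92) = (18.48, 24.32)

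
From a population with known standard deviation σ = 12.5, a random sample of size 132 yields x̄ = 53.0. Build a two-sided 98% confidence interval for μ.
(50.47, 55.53)

z-interval (σ known):
z* = 2.326 for 98% confidence

Margin of error = z* · σ/√n = 2.326 · 12.5/√132 = 2.53

CI: (53.0 - 2.53, 53.0 + 2.53) = (50.47, 55.53)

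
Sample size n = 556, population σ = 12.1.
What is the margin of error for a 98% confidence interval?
Margin of error = 1.19

Margin of error = z* · σ/√n
= 2.326 · 12.1/√556
= 2.326 · 12.1/23.5797
= 1.19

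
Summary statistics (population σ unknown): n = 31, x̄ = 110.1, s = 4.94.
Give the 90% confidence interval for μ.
(108.59, 111.61)

t-interval (σ unknown):
df = n - 1 = 30
t* = 1.697 for 90% confidence

Margin of error = t* · s/√n = 1.697 · 4.94/√31 = 1.51

CI: (108.59, 111.61)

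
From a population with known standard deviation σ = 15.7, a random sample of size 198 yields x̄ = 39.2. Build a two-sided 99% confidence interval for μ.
(36.33, 42.07)

z-interval (σ known):
z* = 2.576 for 99% confidence

Margin of error = z* · σ/√n = 2.576 · 15.7/√198 = 2.87

CI: (39.2 - 2.87, 39.2 + 2.87) = (36.33, 42.07)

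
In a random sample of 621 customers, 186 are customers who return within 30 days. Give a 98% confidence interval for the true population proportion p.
(0.257, 0.342)

Proportion CI:
p̂ = 186/621 = 0.29952
SE = √(p̂(1-p̂)/n) = √(0.29952 · 0.70048 / 621) = 0.01838

z* = 2.326
Margin = z* · SE = 2.326 · 0.01838 = 0.0428

CI: 0.29952 ± 0.0428 = (0.257, 0.342)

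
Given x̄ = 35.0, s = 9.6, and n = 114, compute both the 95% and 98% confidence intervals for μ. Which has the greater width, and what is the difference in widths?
98% CI is wider by 0.68

df = 113
95% CI: t* = 1.981, (33.22, 36.78), width = 2 · t* · s/√n = 3.56
98% CI: t* = 2.360, (32.88, 37.12), width = 2 · t* · s/√n = 4.24

The 98% CI is wider by 4.24 - 3.56 = 0.68.
Higher confidence requires a wider interval.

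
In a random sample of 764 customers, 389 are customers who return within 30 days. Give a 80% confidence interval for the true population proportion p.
(0.486, 0.532)

Proportion CI:
p̂ = 389/764 = 0.50916
SE = √(p̂(1-p̂)/n) = √(0.50916 · 0.49084 / 764) = 0.01809

z* = 1.282
Margin = z* · SE = 1.282 · 0.01809 = 0.0232

CI: 0.50916 ± 0.0232 = (0.486, 0.532)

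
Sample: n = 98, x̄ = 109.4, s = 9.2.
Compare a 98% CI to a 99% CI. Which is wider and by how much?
99% CI is wider by 0.48

df = 97
98% CI: t* = 2.365, (107.20, 111.60), width = 2 · t* · s/√n = 4.40
99% CI: t* = 2.627, (106.96, 111.84), width = 2 · t* · s/√n = 4.88

The 99% CI is wider by 4.88 - 4.40 = 0.48.
Higher confidence requires a wider interval.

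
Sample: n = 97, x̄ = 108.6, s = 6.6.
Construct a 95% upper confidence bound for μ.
μ ≤ 109.71

Upper bound (one-sided):
t* = 1.661 (one-sided for 95%)
Upper bound = x̄ + t* · s/√n = 108.6 + 1.661 · 6.6/√97 = 109.71

We are 95% confident that μ ≤ 109.71.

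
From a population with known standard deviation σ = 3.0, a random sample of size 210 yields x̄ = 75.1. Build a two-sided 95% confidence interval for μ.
(74.69, 75.51)

z-interval (σ known):
z* = 1.960 for 95% confidence

Margin of error = z* · σ/√n = 1.960 · 3.0/√210 = 0.41

CI: (75.1 - 0.41, 75.1 + 0.41) = (74.69, 75.51)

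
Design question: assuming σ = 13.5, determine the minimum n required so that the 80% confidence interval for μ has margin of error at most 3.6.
n ≥ 24

For margin E ≤ 3.6:
n ≥ (z* · σ / E)²
n ≥ (1.282 · 13.5 / 3.6)²
n ≥ 23.11

Minimum n = 24 (rounding up)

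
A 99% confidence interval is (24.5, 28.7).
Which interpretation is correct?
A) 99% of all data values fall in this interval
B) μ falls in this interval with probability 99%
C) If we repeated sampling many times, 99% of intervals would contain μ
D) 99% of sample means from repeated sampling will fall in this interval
C

A) Wrong — a CI is about the parameter μ, not individual data values.
B) Wrong — μ is fixed; the randomness lives in the interval, not in μ.
C) Correct — this is the frequentist long-run coverage interpretation.
D) Wrong — coverage applies to intervals containing μ, not to future x̄ values.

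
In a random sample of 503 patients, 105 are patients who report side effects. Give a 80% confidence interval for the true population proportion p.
(0.186, 0.232)

Proportion CI:
p̂ = 105/503 = 0.20875
SE = √(p̂(1-p̂)/n) = √(0.20875 · 0.79125 / 503) = 0.01812

z* = 1.282
Margin = z* · SE = 1.282 · 0.01812 = 0.0232

CI: 0.20875 ± 0.0232 = (0.186, 0.232)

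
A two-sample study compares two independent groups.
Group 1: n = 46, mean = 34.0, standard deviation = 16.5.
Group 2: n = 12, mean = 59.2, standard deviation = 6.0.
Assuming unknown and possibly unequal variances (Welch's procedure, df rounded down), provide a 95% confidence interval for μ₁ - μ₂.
(-31.20, -19.20)

Difference: x̄₁ - x̄₂ = -25.20
SE = √(s₁²/n₁ + s₂²/n₂) = √(16.5²/46 + 6.0²/12) = 2.9864
df = 49.82 → 49 (Welch–Satterthwaite, rounded down)
t* = 2.010

CI: -25.20 ± 2.010 · 2.9864 = -25.20 ± 6.00 = (-31.20, -19.20)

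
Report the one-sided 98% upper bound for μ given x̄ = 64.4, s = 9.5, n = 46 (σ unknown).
μ ≤ 67.36

Upper bound (one-sided):
t* = 2.115 (one-sided for 98%)
Upper bound = x̄ + t* · s/√n = 64.4 + 2.115 · 9.5/√46 = 67.36

We are 98% confident that μ ≤ 67.36.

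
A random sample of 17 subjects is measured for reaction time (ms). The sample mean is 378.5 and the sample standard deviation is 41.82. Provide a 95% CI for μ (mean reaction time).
(357.00, 400.00)

t-interval (σ unknown):
df = n - 1 = 16
t* = 2.120 for 95% confidence

Margin of error = t* · s/√n = 2.120 · 41.82/√17 = 21.50

CI: (357.00, 400.00)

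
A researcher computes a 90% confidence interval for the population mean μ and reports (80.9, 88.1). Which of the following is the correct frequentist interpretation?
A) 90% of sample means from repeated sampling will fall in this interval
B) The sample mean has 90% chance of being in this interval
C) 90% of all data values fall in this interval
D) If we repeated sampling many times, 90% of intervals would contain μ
D

A) Wrong — coverage applies to intervals containing μ, not to future x̄ values.
B) Wrong — x̄ is observed and sits in the interval by construction.
C) Wrong — a CI is about the parameter μ, not individual data values.
D) Correct — this is the frequentist long-run coverage interpretation.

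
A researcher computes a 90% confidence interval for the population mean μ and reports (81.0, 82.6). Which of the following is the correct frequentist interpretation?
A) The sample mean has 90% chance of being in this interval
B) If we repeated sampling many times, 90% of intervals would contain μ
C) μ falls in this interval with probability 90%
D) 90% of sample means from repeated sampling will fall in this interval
B

A) Wrong — x̄ is observed and sits in the interval by construction.
B) Correct — this is the frequentist long-run coverage interpretation.
C) Wrong — μ is fixed; the randomness lives in the interval, not in μ.
D) Wrong — coverage applies to intervals containing μ, not to future x̄ values.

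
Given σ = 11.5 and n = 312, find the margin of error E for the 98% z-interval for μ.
Margin of error = 1.51

Margin of error = z* · σ/√n
= 2.326 · 11.5/√312
= 2.326 · 11.5/17.6635
= 1.51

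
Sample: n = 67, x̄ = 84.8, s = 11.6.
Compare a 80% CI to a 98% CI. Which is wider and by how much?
98% CI is wider by 3.09

df = 66
80% CI: t* = 1.295, (82.96, 86.64), width = 2 · t* · s/√n = 3.67
98% CI: t* = 2.384, (81.42, 88.18), width = 2 · t* · s/√n = 6.76

The 98% CI is wider by 6.76 - 3.67 = 3.09.
Higher confidence requires a wider interval.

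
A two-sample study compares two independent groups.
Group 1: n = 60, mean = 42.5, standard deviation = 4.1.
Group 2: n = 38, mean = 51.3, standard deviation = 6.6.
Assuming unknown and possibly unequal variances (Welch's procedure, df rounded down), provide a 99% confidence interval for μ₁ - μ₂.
(-11.99, -5.61)

Difference: x̄₁ - x̄₂ = -8.80
SE = √(s₁²/n₁ + s₂²/n₂) = √(4.1²/60 + 6.6²/38) = 1.1944
df = 55.23 → 55 (Welch–Satterthwaite, rounded down)
t* = 2.668

CI: -8.80 ± 2.668 · 1.1944 = -8.80 ± 3.19 = (-11.99, -5.61)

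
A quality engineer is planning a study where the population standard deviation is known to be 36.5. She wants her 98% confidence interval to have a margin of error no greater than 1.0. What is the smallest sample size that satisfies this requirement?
n ≥ 7208

For margin E ≤ 1.0:
n ≥ (z* · σ / E)²
n ≥ (2.326 · 36.5 / 1.0)²
n ≥ 7207.84

Minimum n = 7208 (rounding up)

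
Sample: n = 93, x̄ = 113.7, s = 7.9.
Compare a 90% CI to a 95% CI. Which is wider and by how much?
95% CI is wider by 0.53

df = 92
90% CI: t* = 1.662, (112.34, 115.06), width = 2 · t* · s/√n = 2.72
95% CI: t* = 1.986, (112.07, 115.33), width = 2 · t* · s/√n = 3.25

The 95% CI is wider by 3.25 - 2.72 = 0.53.
Higher confidence requires a wider interval.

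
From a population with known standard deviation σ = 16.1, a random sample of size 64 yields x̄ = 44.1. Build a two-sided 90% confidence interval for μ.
(40.79, 47.41)

z-interval (σ known):
z* = 1.645 for 90% confidence

Margin of error = z* · σ/√n = 1.645 · 16.1/√64 = 3.31

CI: (44.1 - 3.31, 44.1 + 3.31) = (40.79, 47.41)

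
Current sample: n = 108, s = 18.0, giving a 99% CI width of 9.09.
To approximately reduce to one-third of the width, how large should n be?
n ≈ 972

CI width ∝ 1/√n
To reduce width by factor 3, need √n to grow by 3 → need 3² = 9 times as many samples.

Current: n = 108, width = 9.09
New: n = 972, width ≈ 2.98

Width reduced by factor of 9.09/2.98 = 3.05.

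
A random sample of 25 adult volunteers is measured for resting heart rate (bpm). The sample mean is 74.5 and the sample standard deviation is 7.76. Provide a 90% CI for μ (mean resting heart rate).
(71.84, 77.16)

t-interval (σ unknown):
df = n - 1 = 24
t* = 1.711 for 90% confidence

Margin of error = t* · s/√n = 1.711 · 7.76/√25 = 2.66

CI: (71.84, 77.16)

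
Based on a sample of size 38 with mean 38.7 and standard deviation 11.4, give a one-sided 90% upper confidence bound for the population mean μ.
μ ≤ 41.11

Upper bound (one-sided):
t* = 1.305 (one-sided for 90%)
Upper bound = x̄ + t* · s/√n = 38.7 + 1.305 · 11.4/√38 = 41.11

We are 90% confident that μ ≤ 41.11.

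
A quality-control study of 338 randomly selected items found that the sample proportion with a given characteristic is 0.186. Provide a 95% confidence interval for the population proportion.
(0.145, 0.227)

Proportion CI:
SE = √(p̂(1-p̂)/n) = √(0.186 · 0.814 / 338) = 0.02116

z* = 1.960
Margin = z* · SE = 1.960 · 0.02116 = 0.0415

CI: 0.186 ± 0.0415 = (0.145, 0.227)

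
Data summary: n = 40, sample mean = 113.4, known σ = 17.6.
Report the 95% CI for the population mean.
(107.95, 118.85)

z-interval (σ known):
z* = 1.960 for 95% confidence

Margin of error = z* · σ/√n = 1.960 · 17.6/√40 = 5.45

CI: (113.4 - 5.45, 113.4 + 5.45) = (107.95, 118.85)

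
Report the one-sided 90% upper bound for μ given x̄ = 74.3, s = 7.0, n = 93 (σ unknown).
μ ≤ 75.24

Upper bound (one-sided):
t* = 1.291 (one-sided for 90%)
Upper bound = x̄ + t* · s/√n = 74.3 + 1.291 · 7.0/√93 = 75.24

We are 90% confident that μ ≤ 75.24.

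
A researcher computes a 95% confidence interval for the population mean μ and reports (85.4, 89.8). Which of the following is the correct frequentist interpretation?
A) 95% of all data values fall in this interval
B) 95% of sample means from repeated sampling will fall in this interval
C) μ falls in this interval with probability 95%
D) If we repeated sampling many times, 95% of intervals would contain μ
D

A) Wrong — a CI is about the parameter μ, not individual data values.
B) Wrong — coverage applies to intervals containing μ, not to future x̄ values.
C) Wrong — μ is fixed; the randomness lives in the interval, not in μ.
D) Correct — this is the frequentist long-run coverage interpretation.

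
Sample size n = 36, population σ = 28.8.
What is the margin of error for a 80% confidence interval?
Margin of error = 6.15

Margin of error = z* · σ/√n
= 1.282 · 28.8/√36
= 1.282 · 28.8/6.0000
= 6.15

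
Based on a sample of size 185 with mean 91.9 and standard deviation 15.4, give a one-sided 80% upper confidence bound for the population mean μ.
μ ≤ 92.86

Upper bound (one-sided):
t* = 0.844 (one-sided for 80%)
Upper bound = x̄ + t* · s/√n = 91.9 + 0.844 · 15.4/√185 = 92.86

We are 80% confident that μ ≤ 92.86.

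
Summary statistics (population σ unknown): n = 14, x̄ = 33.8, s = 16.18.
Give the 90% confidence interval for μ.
(26.14, 41.46)

t-interval (σ unknown):
df = n - 1 = 13
t* = 1.771 for 90% confidence

Margin of error = t* · s/√n = 1.771 · 16.18/√14 = 7.66

CI: (26.14, 41.46)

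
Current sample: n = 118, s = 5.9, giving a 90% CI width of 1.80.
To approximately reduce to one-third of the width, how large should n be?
n ≈ 1062

CI width ∝ 1/√n
To reduce width by factor 3, need √n to grow by 3 → need 3² = 9 times as many samples.

Current: n = 118, width = 1.80
New: n = 1062, width ≈ 0.60

Width reduced by factor of 1.80/0.60 = 3.00.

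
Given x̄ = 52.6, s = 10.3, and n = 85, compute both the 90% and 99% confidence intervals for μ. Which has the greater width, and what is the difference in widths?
99% CI is wider by 2.17

df = 84
90% CI: t* = 1.663, (50.74, 54.46), width = 2 · t* · s/√n = 3.72
99% CI: t* = 2.636, (49.66, 55.54), width = 2 · t* · s/√n = 5.89

The 99% CI is wider by 5.89 - 3.72 = 2.17.
Higher confidence requires a wider interval.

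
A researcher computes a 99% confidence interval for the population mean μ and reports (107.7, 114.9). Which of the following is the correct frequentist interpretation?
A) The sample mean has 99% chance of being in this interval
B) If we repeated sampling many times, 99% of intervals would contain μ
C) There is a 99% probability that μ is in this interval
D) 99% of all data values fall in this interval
B

A) Wrong — x̄ is observed and sits in the interval by construction.
B) Correct — this is the frequentist long-run coverage interpretation.
C) Wrong — μ is fixed; the randomness lives in the interval, not in μ.
D) Wrong — a CI is about the parameter μ, not individual data values.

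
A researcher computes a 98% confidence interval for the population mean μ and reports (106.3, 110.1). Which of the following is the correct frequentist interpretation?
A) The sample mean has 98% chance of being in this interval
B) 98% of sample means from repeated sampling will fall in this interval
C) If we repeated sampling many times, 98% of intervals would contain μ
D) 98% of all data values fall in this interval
C

A) Wrong — x̄ is observed and sits in the interval by construction.
B) Wrong — coverage applies to intervals containing μ, not to future x̄ values.
C) Correct — this is the frequentist long-run coverage interpretation.
D) Wrong — a CI is about the parameter μ, not individual data values.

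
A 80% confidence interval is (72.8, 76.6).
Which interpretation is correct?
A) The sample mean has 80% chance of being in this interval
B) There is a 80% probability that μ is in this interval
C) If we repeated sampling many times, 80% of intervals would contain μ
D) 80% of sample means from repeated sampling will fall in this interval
C

A) Wrong — x̄ is observed and sits in the interval by construction.
B) Wrong — μ is fixed; the randomness lives in the interval, not in μ.
C) Correct — this is the frequentist long-run coverage interpretation.
D) Wrong — coverage applies to intervals containing μ, not to future x̄ values.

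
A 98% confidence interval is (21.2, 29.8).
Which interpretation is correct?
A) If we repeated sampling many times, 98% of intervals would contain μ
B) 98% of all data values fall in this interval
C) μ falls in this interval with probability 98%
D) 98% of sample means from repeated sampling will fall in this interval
A

A) Correct — this is the frequentist long-run coverage interpretation.
B) Wrong — a CI is about the parameter μ, not individual data values.
C) Wrong — μ is fixed; the randomness lives in the interval, not in μ.
D) Wrong — coverage applies to intervals containing μ, not to future x̄ values.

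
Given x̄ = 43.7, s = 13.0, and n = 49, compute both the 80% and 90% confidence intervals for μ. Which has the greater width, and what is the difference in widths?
90% CI is wider by 1.41

df = 48
80% CI: t* = 1.299, (41.29, 46.11), width = 2 · t* · s/√n = 4.82
90% CI: t* = 1.677, (40.59, 46.81), width = 2 · t* · s/√n = 6.23

The 90% CI is wider by 6.23 - 4.82 = 1.41.
Higher confidence requires a wider interval.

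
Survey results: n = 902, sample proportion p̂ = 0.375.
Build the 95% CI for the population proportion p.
(0.343, 0.407)

Proportion CI:
SE = √(p̂(1-p̂)/n) = √(0.375 · 0.625 / 902) = 0.01612

z* = 1.960
Margin = z* · SE = 1.960 · 0.01612 = 0.0316

CI: 0.375 ± 0.0316 = (0.343, 0.407)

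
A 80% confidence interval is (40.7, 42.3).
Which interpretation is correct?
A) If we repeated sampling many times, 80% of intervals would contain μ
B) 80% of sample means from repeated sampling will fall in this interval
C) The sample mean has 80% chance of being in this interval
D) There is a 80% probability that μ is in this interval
A

A) Correct — this is the frequentist long-run coverage interpretation.
B) Wrong — coverage applies to intervals containing μ, not to future x̄ values.
C) Wrong — x̄ is observed and sits in the interval by construction.
D) Wrong — μ is fixed; the randomness lives in the interval, not in μ.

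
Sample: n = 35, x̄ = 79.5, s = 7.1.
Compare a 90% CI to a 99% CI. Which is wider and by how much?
99% CI is wider by 2.49

df = 34
90% CI: t* = 1.691, (77.47, 81.53), width = 2 · t* · s/√n = 4.06
99% CI: t* = 2.728, (76.23, 82.77), width = 2 · t* · s/√n = 6.55

The 99% CI is wider by 6.55 - 4.06 = 2.49.
Higher confidence requires a wider interval.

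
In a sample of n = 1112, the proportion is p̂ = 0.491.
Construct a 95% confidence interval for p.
(0.462, 0.520)

Proportion CI:
SE = √(p̂(1-p̂)/n) = √(0.491 · 0.509 / 1112) = 0.01499

z* = 1.960
Margin = z* · SE = 1.960 · 0.01499 = 0.0294

CI: 0.491 ± 0.0294 = (0.462, 0.520)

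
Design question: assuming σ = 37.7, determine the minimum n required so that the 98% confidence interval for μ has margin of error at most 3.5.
n ≥ 628

For margin E ≤ 3.5:
n ≥ (z* · σ / E)²
n ≥ (2.326 · 37.7 / 3.5)²
n ≥ 627.72

Minimum n = 628 (rounding up)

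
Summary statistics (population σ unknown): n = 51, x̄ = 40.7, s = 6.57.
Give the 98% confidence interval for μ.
(38.49, 42.91)

t-interval (σ unknown):
df = n - 1 = 50
t* = 2.403 for 98% confidence

Margin of error = t* · s/√n = 2.403 · 6.57/√51 = 2.21

CI: (38.49, 42.91)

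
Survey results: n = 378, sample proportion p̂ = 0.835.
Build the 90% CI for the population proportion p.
(0.804, 0.866)

Proportion CI:
SE = √(p̂(1-p̂)/n) = √(0.835 · 0.165 / 378) = 0.01909

z* = 1.645
Margin = z* · SE = 1.645 · 0.01909 = 0.0314

CI: 0.835 ± 0.0314 = (0.804, 0.866)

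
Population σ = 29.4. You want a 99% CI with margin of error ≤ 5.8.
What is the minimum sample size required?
n ≥ 171

For margin E ≤ 5.8:
n ≥ (z* · σ / E)²
n ≥ (2.576 · 29.4 / 5.8)²
n ≥ 170.50

Minimum n = 171 (rounding up)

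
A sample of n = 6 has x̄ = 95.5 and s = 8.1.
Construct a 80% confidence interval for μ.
(90.62, 100.38)

t-interval (σ unknown):
df = n - 1 = 5
t* = 1.476 for 80% confidence

Margin of error = t* · s/√n = 1.476 · 8.1/√6 = 4.88

CI: (90.62, 100.38)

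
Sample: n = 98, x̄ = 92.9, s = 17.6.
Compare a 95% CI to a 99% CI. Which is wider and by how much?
99% CI is wider by 2.28

df = 97
95% CI: t* = 1.985, (89.37, 96.43), width = 2 · t* · s/√n = 7.06
99% CI: t* = 2.627, (88.23, 97.57), width = 2 · t* · s/√n = 9.34

The 99% CI is wider by 9.34 - 7.06 = 2.28.
Higher confidence requires a wider interval.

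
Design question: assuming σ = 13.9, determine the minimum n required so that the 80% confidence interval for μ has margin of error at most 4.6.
n ≥ 16

For margin E ≤ 4.6:
n ≥ (z* · σ / E)²
n ≥ (1.282 · 13.9 / 4.6)²
n ≥ 15.01

Minimum n = 16 (rounding up)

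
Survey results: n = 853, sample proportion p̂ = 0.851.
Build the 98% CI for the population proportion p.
(0.823, 0.879)

Proportion CI:
SE = √(p̂(1-p̂)/n) = √(0.851 · 0.149 / 853) = 0.01219

z* = 2.326
Margin = z* · SE = 2.326 · 0.01219 = 0.0284

CI: 0.851 ± 0.0284 = (0.823, 0.879)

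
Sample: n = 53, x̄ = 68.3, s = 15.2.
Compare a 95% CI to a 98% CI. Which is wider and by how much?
98% CI is wider by 1.64

df = 52
95% CI: t* = 2.007, (64.11, 72.49), width = 2 · t* · s/√n = 8.38
98% CI: t* = 2.400, (63.29, 73.31), width = 2 · t* · s/√n = 10.02

The 98% CI is wider by 10.02 - 8.38 = 1.64.
Higher confidence requires a wider interval.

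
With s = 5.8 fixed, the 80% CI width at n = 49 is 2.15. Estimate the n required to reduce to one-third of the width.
n ≈ 441

CI width ∝ 1/√n
To reduce width by factor 3, need √n to grow by 3 → need 3² = 9 times as many samples.

Current: n = 49, width = 2.15
New: n = 441, width ≈ 0.71

Width reduced by factor of 2.15/0.71 = 3.03.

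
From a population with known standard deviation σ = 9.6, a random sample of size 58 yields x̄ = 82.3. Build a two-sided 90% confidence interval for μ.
(80.23, 84.37)

z-interval (σ known):
z* = 1.645 for 90% confidence

Margin of error = z* · σ/√n = 1.645 · 9.6/√58 = 2.07

CI: (82.3 - 2.07, 82.3 + 2.07) = (80.23, 84.37)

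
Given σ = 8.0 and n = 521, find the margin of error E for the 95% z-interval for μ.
Margin of error = 0.69

Margin of error = z* · σ/√n
= 1.960 · 8.0/√521
= 1.960 · 8.0/22.8254
= 0.69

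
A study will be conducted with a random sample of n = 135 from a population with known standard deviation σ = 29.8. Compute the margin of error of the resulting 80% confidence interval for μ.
Margin of error = 3.29

Margin of error = z* · σ/√n
= 1.282 · 29.8/√135
= 1.282 · 29.8/11.6190
= 3.29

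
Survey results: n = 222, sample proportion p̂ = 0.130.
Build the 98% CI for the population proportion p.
(0.077, 0.183)

Proportion CI:
SE = √(p̂(1-p̂)/n) = √(0.130 · 0.870 / 222) = 0.02257

z* = 2.326
Margin = z* · SE = 2.326 · 0.02257 = 0.0525

CI: 0.130 ± 0.0525 = (0.077, 0.183)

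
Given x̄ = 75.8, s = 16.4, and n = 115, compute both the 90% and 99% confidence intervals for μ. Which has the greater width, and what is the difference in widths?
99% CI is wider by 2.94

df = 114
90% CI: t* = 1.658, (73.26, 78.34), width = 2 · t* · s/√n = 5.07
99% CI: t* = 2.620, (71.79, 79.81), width = 2 · t* · s/√n = 8.01

The 99% CI is wider by 8.01 - 5.07 = 2.94.
Higher confidence requires a wider interval.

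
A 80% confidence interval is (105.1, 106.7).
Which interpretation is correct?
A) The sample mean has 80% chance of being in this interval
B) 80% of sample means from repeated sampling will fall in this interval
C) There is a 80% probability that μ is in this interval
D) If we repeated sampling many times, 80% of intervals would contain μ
D

A) Wrong — x̄ is observed and sits in the interval by construction.
B) Wrong — coverage applies to intervals containing μ, not to future x̄ values.
C) Wrong — μ is fixed; the randomness lives in the interval, not in μ.
D) Correct — this is the frequentist long-run coverage interpretation.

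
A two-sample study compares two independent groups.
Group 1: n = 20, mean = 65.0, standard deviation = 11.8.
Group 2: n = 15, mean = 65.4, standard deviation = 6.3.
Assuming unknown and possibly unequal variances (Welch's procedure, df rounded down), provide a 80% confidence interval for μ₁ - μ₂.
(-4.46, 3.66)

Difference: x̄₁ - x̄₂ = -0.40
SE = √(s₁²/n₁ + s₂²/n₂) = √(11.8²/20 + 6.3²/15) = 3.0997
df = 30.26 → 30 (Welch–Satterthwaite, rounded down)
t* = 1.310

CI: -0.40 ± 1.310 · 3.0997 = -0.40 ± 4.06 = (-4.46, 3.66)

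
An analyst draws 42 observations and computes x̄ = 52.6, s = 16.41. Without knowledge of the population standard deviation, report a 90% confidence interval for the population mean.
(48.34, 56.86)

t-interval (σ unknown):
df = n - 1 = 41
t* = 1.683 for 90% confidence

Margin of error = t* · s/√n = 1.683 · 16.41/√42 = 4.26

CI: (48.34, 56.86)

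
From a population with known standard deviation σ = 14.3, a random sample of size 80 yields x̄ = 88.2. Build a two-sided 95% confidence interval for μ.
(85.07, 91.33)

z-interval (σ known):
z* = 1.960 for 95% confidence

Margin of error = z* · σ/√n = 1.960 · 14.3/√80 = 3.13

CI: (88.2 - 3.13, 88.2 + 3.13) = (85.07, 91.33)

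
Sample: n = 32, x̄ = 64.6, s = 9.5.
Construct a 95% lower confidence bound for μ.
μ ≥ 61.75

Lower bound (one-sided):
t* = 1.696 (one-sided for 95%)
Lower bound = x̄ - t* · s/√n = 64.6 - 1.696 · 9.5/√32 = 61.75

We are 95% confident that μ ≥ 61.75.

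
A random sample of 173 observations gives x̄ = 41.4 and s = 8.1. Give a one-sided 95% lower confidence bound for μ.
μ ≥ 40.38

Lower bound (one-sided):
t* = 1.654 (one-sided for 95%)
Lower bound = x̄ - t* · s/√n = 41.4 - 1.654 · 8.1/√173 = 40.38

We are 95% confident that μ ≥ 40.38.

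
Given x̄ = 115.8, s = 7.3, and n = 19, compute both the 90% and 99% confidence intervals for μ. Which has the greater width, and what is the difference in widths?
99% CI is wider by 3.83

df = 18
90% CI: t* = 1.734, (112.90, 118.70), width = 2 · t* · s/√n = 5.81
99% CI: t* = 2.878, (110.98, 120.62), width = 2 · t* · s/√n = 9.64

The 99% CI is wider by 9.64 - 5.81 = 3.83.
Higher confidence requires a wider interval.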